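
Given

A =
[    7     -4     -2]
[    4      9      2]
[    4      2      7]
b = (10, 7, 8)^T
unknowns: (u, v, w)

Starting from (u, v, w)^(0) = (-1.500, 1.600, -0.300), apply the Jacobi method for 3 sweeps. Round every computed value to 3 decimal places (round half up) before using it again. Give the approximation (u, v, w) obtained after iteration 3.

(0.939, -0.308, -0.257)

Iteration 1:
  u = (10 - (-4)·1.600 - (-2)·-0.300) / (7) = 2.257
  v = (7 - (4)·-1.500 - (2)·-0.300) / (9) = 1.511
  w = (8 - (4)·-1.500 - (2)·1.600) / (7) = 1.543
Iteration 2:
  u = (10 - (-4)·1.511 - (-2)·1.543) / (7) = 2.733
  v = (7 - (4)·2.257 - (2)·1.543) / (9) = -0.568
  w = (8 - (4)·2.257 - (2)·1.511) / (7) = -0.579
Iteration 3:
  u = (10 - (-4)·-0.568 - (-2)·-0.579) / (7) = 0.939
  v = (7 - (4)·2.733 - (2)·-0.579) / (9) = -0.308
  w = (8 - (4)·2.733 - (2)·-0.568) / (7) = -0.257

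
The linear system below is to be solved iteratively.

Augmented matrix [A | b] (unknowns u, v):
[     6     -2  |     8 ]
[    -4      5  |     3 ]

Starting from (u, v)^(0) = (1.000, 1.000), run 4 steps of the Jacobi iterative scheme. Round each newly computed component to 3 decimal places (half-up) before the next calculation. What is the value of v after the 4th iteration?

Iteration 1:
  u = (8 - (-2)·1.000) / (6) = 1.667
  v = (3 - (-4)·1.000) / (5) = 1.400
Iteration 2:
  u = (8 - (-2)·1.400) / (6) = 1.800
  v = (3 - (-4)·1.667) / (5) = 1.934
Iteration 3:
  u = (8 - (-2)·1.934) / (6) = 1.978
  v = (3 - (-4)·1.800) / (5) = 2.040
Iteration 4:
  u = (8 - (-2)·2.040) / (6) = 2.013
  v = (3 - (-4)·1.978) / (5) = 2.182

2.182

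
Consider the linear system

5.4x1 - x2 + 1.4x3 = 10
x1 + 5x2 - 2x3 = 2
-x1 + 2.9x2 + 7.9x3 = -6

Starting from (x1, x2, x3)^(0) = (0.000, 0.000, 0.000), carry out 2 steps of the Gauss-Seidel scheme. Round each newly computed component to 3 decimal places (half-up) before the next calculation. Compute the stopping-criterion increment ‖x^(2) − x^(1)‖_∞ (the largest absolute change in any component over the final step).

0.244

Iteration 1:
  x1 = (10 - (-1)·0.000 - (1.4)·0.000) / (5.4) = 1.852
  x2 = (2 - (1)·1.852 - (-2)·0.000) / (5) = 0.030
  x3 = (-6 - (-1)·1.852 - (2.9)·0.030) / (7.9) = -0.536
Iteration 2:
  x1 = (10 - (-1)·0.030 - (1.4)·-0.536) / (5.4) = 1.996
  x2 = (2 - (1)·1.996 - (-2)·-0.536) / (5) = -0.214
  x3 = (-6 - (-1)·1.996 - (2.9)·-0.214) / (7.9) = -0.428
Change: (0.144, -0.244, 0.108) → max |·| = 0.244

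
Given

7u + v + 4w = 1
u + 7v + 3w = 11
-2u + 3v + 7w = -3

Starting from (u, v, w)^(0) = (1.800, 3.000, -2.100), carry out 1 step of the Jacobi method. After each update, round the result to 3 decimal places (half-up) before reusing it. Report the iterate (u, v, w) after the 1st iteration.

(0.914, 2.214, -1.200)

Iteration 1:
  u = (1 - (1)·3.000 - (4)·-2.100) / (7) = 0.914
  v = (11 - (1)·1.800 - (3)·-2.100) / (7) = 2.214
  w = (-3 - (-2)·1.800 - (3)·3.000) / (7) = -1.200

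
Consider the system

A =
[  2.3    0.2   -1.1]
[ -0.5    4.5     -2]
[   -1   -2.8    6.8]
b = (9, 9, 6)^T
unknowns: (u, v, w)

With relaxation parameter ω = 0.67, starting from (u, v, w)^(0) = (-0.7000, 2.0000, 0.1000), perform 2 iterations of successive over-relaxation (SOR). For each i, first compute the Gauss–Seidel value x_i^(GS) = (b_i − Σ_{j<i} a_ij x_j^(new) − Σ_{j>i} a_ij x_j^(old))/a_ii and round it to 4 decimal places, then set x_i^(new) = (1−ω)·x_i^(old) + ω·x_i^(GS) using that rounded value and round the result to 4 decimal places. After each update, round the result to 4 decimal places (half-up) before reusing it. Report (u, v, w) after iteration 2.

Iteration 1:
  u: GS value = (9 - (0.2)·2.0000 - (-1.1)·0.1000) / (2.3) = 3.7870;  u ← (1−ω)·-0.7000 + ω·3.7870 = 2.3063
  v: GS value = (9 - (-0.5)·2.3063 - (-2)·0.1000) / (4.5) = 2.3007;  v ← (1−ω)·2.0000 + ω·2.3007 = 2.2015
  w: GS value = (6 - (-1)·2.3063 - (-2.8)·2.2015) / (6.8) = 2.1280;  w ← (1−ω)·0.1000 + ω·2.1280 = 1.4588
Iteration 2:
  u: GS value = (9 - (0.2)·2.2015 - (-1.1)·1.4588) / (2.3) = 4.4193;  u ← (1−ω)·2.3063 + ω·4.4193 = 3.7220
  v: GS value = (9 - (-0.5)·3.7220 - (-2)·1.4588) / (4.5) = 3.0619;  v ← (1−ω)·2.2015 + ω·3.0619 = 2.7780
  w: GS value = (6 - (-1)·3.7220 - (-2.8)·2.7780) / (6.8) = 2.5736;  w ← (1−ω)·1.4588 + ω·2.5736 = 2.2057

(3.7220, 2.7780, 2.2057)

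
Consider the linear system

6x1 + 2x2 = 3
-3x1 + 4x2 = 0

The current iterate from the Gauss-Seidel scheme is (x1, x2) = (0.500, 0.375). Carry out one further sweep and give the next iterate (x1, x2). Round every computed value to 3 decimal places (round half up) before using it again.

(0.375, 0.281)

One sweep:
  x1 = (3 - (2)·0.375) / (6) = 0.375
  x2 = (0 - (-3)·0.375) / (4) = 0.281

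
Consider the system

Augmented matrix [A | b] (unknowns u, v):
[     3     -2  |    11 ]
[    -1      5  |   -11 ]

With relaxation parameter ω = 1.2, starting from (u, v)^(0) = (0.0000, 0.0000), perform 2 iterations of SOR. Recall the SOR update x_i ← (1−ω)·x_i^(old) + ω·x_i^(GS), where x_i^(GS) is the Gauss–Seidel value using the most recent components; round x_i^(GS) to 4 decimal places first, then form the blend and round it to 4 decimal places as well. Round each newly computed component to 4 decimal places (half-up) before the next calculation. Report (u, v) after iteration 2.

Iteration 1:
  u: GS value = (11 - (-2)·0.0000) / (3) = 3.6667;  u ← (1−ω)·0.0000 + ω·3.6667 = 4.4000
  v: GS value = (-11 - (-1)·4.4000) / (5) = -1.3200;  v ← (1−ω)·0.0000 + ω·-1.3200 = -1.5840
Iteration 2:
  u: GS value = (11 - (-2)·-1.5840) / (3) = 2.6107;  u ← (1−ω)·4.4000 + ω·2.6107 = 2.2528
  v: GS value = (-11 - (-1)·2.2528) / (5) = -1.7494;  v ← (1−ω)·-1.5840 + ω·-1.7494 = -1.7825

(2.2528, -1.7825)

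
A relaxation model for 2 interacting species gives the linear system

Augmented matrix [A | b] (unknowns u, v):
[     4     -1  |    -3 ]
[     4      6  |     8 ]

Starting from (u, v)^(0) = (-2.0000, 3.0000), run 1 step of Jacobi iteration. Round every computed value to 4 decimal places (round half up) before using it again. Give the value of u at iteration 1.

0.0000

Iteration 1:
  u = (-3 - (-1)·3.0000) / (4) = 0.0000
  v = (8 - (4)·-2.0000) / (6) = 2.6667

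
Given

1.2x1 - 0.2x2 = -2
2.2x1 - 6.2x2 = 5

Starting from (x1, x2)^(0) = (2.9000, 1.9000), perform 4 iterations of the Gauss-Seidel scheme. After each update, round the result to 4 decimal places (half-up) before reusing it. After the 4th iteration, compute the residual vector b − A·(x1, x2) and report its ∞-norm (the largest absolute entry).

0.0001

Iteration 1:
  x1 = (-2 - (-0.2)·1.9000) / (1.2) = -1.3500
  x2 = (5 - (2.2)·-1.3500) / (-6.2) = -1.2855
Iteration 2:
  x1 = (-2 - (-0.2)·-1.2855) / (1.2) = -1.8809
  x2 = (5 - (2.2)·-1.8809) / (-6.2) = -1.4739
Iteration 3:
  x1 = (-2 - (-0.2)·-1.4739) / (1.2) = -1.9123
  x2 = (5 - (2.2)·-1.9123) / (-6.2) = -1.4850
Iteration 4:
  x1 = (-2 - (-0.2)·-1.4850) / (1.2) = -1.9142
  x2 = (5 - (2.2)·-1.9142) / (-6.2) = -1.4857
Residual b − A·x = (-0.0001, -0.0001); ∞-norm = 0.0001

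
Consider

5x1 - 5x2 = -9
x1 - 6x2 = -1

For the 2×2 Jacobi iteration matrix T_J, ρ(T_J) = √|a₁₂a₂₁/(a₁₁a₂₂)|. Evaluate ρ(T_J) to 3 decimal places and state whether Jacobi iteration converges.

0.408

a₁₂a₂₁/(a₁₁a₂₂) = (-5)·(1) / ((5)·(-6)) = 0.166667
ρ = √|0.166667| = √0.166667 = 0.408
ρ < 1, so Jacobi converges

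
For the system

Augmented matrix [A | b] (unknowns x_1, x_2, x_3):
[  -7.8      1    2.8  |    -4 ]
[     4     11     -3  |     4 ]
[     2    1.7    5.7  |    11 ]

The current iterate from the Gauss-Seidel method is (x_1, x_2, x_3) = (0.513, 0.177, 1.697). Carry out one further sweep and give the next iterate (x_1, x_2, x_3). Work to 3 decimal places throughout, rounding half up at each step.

(1.145, 0.410, 1.406)

One sweep:
  x_1 = (-4 - (1)·0.177 - (2.8)·1.697) / (-7.8) = 1.145
  x_2 = (4 - (4)·1.145 - (-3)·1.697) / (11) = 0.410
  x_3 = (11 - (2)·1.145 - (1.7)·0.410) / (5.7) = 1.406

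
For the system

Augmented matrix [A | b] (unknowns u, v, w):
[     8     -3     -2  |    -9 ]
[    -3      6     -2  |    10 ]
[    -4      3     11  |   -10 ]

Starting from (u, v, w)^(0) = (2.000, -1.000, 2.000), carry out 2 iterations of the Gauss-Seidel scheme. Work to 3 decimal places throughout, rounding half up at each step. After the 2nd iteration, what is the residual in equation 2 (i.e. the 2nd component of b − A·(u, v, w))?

0.741

Iteration 1:
  u = (-9 - (-3)·-1.000 - (-2)·2.000) / (8) = -1.000
  v = (10 - (-3)·-1.000 - (-2)·2.000) / (6) = 1.833
  w = (-10 - (-4)·-1.000 - (3)·1.833) / (11) = -1.773
Iteration 2:
  u = (-9 - (-3)·1.833 - (-2)·-1.773) / (8) = -0.881
  v = (10 - (-3)·-0.881 - (-2)·-1.773) / (6) = 0.635
  w = (-10 - (-4)·-0.881 - (3)·0.635) / (11) = -1.403
Residual b − A·x = (-2.853, 0.741, 0.004)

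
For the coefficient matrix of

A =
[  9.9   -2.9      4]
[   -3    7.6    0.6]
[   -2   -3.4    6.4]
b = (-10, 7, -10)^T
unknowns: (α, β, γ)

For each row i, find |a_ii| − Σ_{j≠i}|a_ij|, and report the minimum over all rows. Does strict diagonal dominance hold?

row 1: |9.9| − (2.9+4) = 3
row 2: |7.6| − (3+0.6) = 4
row 3: |6.4| − (2+3.4) = 1
minimum over rows = 1 → strictly diagonally dominant (convergence guaranteed)

1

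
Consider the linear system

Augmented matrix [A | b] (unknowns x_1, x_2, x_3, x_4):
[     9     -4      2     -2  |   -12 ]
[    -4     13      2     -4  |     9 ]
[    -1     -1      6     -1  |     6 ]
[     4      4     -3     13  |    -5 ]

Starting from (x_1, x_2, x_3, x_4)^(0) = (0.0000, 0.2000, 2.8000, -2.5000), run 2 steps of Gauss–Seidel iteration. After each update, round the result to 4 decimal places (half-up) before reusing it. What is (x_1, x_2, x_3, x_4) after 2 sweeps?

(-1.7194, 0.3953, 0.9026, 0.2311)

Iteration 1:
  x_1 = (-12 - (-4)·0.2000 - (2)·2.8000 - (-2)·-2.5000) / (9) = -2.4222
  x_2 = (9 - (-4)·-2.4222 - (2)·2.8000 - (-4)·-2.5000) / (13) = -1.2530
  x_3 = (6 - (-1)·-2.4222 - (-1)·-1.2530 - (-1)·-2.5000) / (6) = -0.0292
  x_4 = (-5 - (4)·-2.4222 - (4)·-1.2530 - (-3)·-0.0292) / (13) = 0.7395
Iteration 2:
  x_1 = (-12 - (-4)·-1.2530 - (2)·-0.0292 - (-2)·0.7395) / (9) = -1.7194
  x_2 = (9 - (-4)·-1.7194 - (2)·-0.0292 - (-4)·0.7395) / (13) = 0.3953
  x_3 = (6 - (-1)·-1.7194 - (-1)·0.3953 - (-1)·0.7395) / (6) = 0.9026
  x_4 = (-5 - (4)·-1.7194 - (4)·0.3953 - (-3)·0.9026) / (13) = 0.2311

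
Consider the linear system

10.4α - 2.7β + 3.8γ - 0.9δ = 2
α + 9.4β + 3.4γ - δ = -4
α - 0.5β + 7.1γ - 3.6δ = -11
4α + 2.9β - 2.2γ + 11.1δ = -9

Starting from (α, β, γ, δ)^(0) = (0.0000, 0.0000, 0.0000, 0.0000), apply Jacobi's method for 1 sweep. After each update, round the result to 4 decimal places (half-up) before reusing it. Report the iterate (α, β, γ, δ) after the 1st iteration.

Iteration 1:
  α = (2 - (-2.7)·0.0000 - (3.8)·0.0000 - (-0.9)·0.0000) / (10.4) = 0.1923
  β = (-4 - (1)·0.0000 - (3.4)·0.0000 - (-1)·0.0000) / (9.4) = -0.4255
  γ = (-11 - (1)·0.0000 - (-0.5)·0.0000 - (-3.6)·0.0000) / (7.1) = -1.5493
  δ = (-9 - (4)·0.0000 - (2.9)·0.0000 - (-2.2)·0.0000) / (11.1) = -0.8108

(0.1923, -0.4255, -1.5493, -0.8108)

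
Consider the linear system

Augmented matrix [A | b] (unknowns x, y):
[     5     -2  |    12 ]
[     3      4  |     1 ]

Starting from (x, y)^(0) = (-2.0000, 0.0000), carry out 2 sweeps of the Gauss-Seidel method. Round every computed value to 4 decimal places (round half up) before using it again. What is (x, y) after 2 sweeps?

(1.7800, -1.0850)

Iteration 1:
  x = (12 - (-2)·0.0000) / (5) = 2.4000
  y = (1 - (3)·2.4000) / (4) = -1.5500
Iteration 2:
  x = (12 - (-2)·-1.5500) / (5) = 1.7800
  y = (1 - (3)·1.7800) / (4) = -1.0850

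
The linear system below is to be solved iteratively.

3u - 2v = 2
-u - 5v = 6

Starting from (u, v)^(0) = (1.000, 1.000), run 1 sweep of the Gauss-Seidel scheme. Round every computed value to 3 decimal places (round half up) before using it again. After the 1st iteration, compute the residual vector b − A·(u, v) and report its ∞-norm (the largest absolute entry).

Iteration 1:
  u = (2 - (-2)·1.000) / (3) = 1.333
  v = (6 - (-1)·1.333) / (-5) = -1.467
Residual b − A·x = (-4.933, -0.002); ∞-norm = 4.933

4.933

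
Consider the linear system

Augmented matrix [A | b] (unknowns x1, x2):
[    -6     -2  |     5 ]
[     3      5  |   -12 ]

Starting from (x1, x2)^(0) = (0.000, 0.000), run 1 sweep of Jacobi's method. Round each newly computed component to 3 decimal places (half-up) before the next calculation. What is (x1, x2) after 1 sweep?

(-0.833, -2.400)

Iteration 1:
  x1 = (5 - (-2)·0.000) / (-6) = -0.833
  x2 = (-12 - (3)·0.000) / (5) = -2.400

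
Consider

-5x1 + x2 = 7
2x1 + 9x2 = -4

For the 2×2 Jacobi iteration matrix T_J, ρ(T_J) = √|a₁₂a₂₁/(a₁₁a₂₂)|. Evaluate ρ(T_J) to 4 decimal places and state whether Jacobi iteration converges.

0.2108

a₁₂a₂₁/(a₁₁a₂₂) = (1)·(2) / ((-5)·(9)) = -0.044444
ρ = √|-0.044444| = √0.044444 = 0.2108
ρ < 1, so Jacobi converges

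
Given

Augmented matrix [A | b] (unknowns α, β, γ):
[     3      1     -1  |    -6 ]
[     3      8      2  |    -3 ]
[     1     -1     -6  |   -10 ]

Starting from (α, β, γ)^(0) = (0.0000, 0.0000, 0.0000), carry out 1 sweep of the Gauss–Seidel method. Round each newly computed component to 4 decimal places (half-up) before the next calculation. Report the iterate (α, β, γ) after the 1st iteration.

(-2.0000, 0.3750, 1.2708)

Iteration 1:
  α = (-6 - (1)·0.0000 - (-1)·0.0000) / (3) = -2.0000
  β = (-3 - (3)·-2.0000 - (2)·0.0000) / (8) = 0.3750
  γ = (-10 - (1)·-2.0000 - (-1)·0.3750) / (-6) = 1.2708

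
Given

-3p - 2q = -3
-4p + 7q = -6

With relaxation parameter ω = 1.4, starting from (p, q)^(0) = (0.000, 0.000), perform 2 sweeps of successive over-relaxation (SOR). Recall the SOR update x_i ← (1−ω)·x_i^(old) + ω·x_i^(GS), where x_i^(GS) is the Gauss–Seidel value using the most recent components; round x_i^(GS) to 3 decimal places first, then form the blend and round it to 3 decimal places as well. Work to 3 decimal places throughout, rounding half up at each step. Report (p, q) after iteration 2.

Iteration 1:
  p: GS value = (-3 - (-2)·0.000) / (-3) = 1.000;  p ← (1−ω)·0.000 + ω·1.000 = 1.400
  q: GS value = (-6 - (-4)·1.400) / (7) = -0.057;  q ← (1−ω)·0.000 + ω·-0.057 = -0.080
Iteration 2:
  p: GS value = (-3 - (-2)·-0.080) / (-3) = 1.053;  p ← (1−ω)·1.400 + ω·1.053 = 0.914
  q: GS value = (-6 - (-4)·0.914) / (7) = -0.335;  q ← (1−ω)·-0.080 + ω·-0.335 = -0.437

(0.914, -0.437)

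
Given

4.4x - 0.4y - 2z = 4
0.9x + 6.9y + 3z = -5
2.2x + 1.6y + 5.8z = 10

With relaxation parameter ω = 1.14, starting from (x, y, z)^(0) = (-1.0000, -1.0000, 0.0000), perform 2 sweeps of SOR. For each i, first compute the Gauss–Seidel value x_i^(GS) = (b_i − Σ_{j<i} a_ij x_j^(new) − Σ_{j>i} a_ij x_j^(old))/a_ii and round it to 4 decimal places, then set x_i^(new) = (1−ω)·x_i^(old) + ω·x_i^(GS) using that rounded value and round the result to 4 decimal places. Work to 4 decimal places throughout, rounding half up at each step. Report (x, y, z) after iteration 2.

(1.7145, -1.8388, 1.5550)

Iteration 1:
  x: GS value = (4 - (-0.4)·-1.0000 - (-2)·0.0000) / (4.4) = 0.8182;  x ← (1−ω)·-1.0000 + ω·0.8182 = 1.0727
  y: GS value = (-5 - (0.9)·1.0727 - (3)·0.0000) / (6.9) = -0.8646;  y ← (1−ω)·-1.0000 + ω·-0.8646 = -0.8456
  z: GS value = (10 - (2.2)·1.0727 - (1.6)·-0.8456) / (5.8) = 1.5505;  z ← (1−ω)·0.0000 + ω·1.5505 = 1.7676
Iteration 2:
  x: GS value = (4 - (-0.4)·-0.8456 - (-2)·1.7676) / (4.4) = 1.6357;  x ← (1−ω)·1.0727 + ω·1.6357 = 1.7145
  y: GS value = (-5 - (0.9)·1.7145 - (3)·1.7676) / (6.9) = -1.7168;  y ← (1−ω)·-0.8456 + ω·-1.7168 = -1.8388
  z: GS value = (10 - (2.2)·1.7145 - (1.6)·-1.8388) / (5.8) = 1.5811;  z ← (1−ω)·1.7676 + ω·1.5811 = 1.5550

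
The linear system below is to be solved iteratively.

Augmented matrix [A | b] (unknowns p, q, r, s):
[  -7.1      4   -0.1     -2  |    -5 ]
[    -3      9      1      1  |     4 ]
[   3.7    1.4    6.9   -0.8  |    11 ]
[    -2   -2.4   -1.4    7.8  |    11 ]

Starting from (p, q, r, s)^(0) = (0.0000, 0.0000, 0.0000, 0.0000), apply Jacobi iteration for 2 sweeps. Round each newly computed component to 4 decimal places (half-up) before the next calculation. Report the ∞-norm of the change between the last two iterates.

0.6034

Iteration 1:
  p = (-5 - (4)·0.0000 - (-0.1)·0.0000 - (-2)·0.0000) / (-7.1) = 0.7042
  q = (4 - (-3)·0.0000 - (1)·0.0000 - (1)·0.0000) / (9) = 0.4444
  r = (11 - (3.7)·0.0000 - (1.4)·0.0000 - (-0.8)·0.0000) / (6.9) = 1.5942
  s = (11 - (-2)·0.0000 - (-2.4)·0.0000 - (-1.4)·0.0000) / (7.8) = 1.4103
Iteration 2:
  p = (-5 - (4)·0.4444 - (-0.1)·1.5942 - (-2)·1.4103) / (-7.1) = 0.5349
  q = (4 - (-3)·0.7042 - (1)·1.5942 - (1)·1.4103) / (9) = 0.3453
  r = (11 - (3.7)·0.7042 - (1.4)·0.4444 - (-0.8)·1.4103) / (6.9) = 1.2899
  s = (11 - (-2)·0.7042 - (-2.4)·0.4444 - (-1.4)·1.5942) / (7.8) = 2.0137
Change: (-0.1693, -0.0991, -0.3043, 0.6034) → max |·| = 0.6034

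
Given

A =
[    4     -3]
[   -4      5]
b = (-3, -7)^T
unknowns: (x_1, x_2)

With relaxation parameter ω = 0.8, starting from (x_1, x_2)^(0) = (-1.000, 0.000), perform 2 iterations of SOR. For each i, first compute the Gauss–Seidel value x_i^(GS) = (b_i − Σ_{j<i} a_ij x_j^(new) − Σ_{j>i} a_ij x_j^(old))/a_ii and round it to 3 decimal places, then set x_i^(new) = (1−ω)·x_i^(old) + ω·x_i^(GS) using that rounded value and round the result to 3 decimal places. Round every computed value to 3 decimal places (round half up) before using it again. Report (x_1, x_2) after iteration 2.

Iteration 1:
  x_1: GS value = (-3 - (-3)·0.000) / (4) = -0.750;  x_1 ← (1−ω)·-1.000 + ω·-0.750 = -0.800
  x_2: GS value = (-7 - (-4)·-0.800) / (5) = -2.040;  x_2 ← (1−ω)·0.000 + ω·-2.040 = -1.632
Iteration 2:
  x_1: GS value = (-3 - (-3)·-1.632) / (4) = -1.974;  x_1 ← (1−ω)·-0.800 + ω·-1.974 = -1.739
  x_2: GS value = (-7 - (-4)·-1.739) / (5) = -2.791;  x_2 ← (1−ω)·-1.632 + ω·-2.791 = -2.559

(-1.739, -2.559)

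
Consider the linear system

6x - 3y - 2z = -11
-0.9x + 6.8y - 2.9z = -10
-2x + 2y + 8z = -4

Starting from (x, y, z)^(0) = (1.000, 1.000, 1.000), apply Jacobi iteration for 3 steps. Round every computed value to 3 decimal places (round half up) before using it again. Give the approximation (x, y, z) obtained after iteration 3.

(-2.915, -2.018, -0.660)

Iteration 1:
  x = (-11 - (-3)·1.000 - (-2)·1.000) / (6) = -1.000
  y = (-10 - (-0.9)·1.000 - (-2.9)·1.000) / (6.8) = -0.912
  z = (-4 - (-2)·1.000 - (2)·1.000) / (8) = -0.500
Iteration 2:
  x = (-11 - (-3)·-0.912 - (-2)·-0.500) / (6) = -2.456
  y = (-10 - (-0.9)·-1.000 - (-2.9)·-0.500) / (6.8) = -1.816
  z = (-4 - (-2)·-1.000 - (2)·-0.912) / (8) = -0.522
Iteration 3:
  x = (-11 - (-3)·-1.816 - (-2)·-0.522) / (6) = -2.915
  y = (-10 - (-0.9)·-2.456 - (-2.9)·-0.522) / (6.8) = -2.018
  z = (-4 - (-2)·-2.456 - (2)·-1.816) / (8) = -0.660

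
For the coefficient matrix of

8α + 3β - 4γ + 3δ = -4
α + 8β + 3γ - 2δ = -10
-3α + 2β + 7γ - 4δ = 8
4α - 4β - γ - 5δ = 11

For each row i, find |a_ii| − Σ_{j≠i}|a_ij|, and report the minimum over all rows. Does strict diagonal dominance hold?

-4

row 1: |8| − (3+4+3) = -2
row 2: |8| − (1+3+2) = 2
row 3: |7| − (3+2+4) = -2
row 4: |-5| − (4+4+1) = -4
minimum over rows = -4 → not strictly diagonally dominant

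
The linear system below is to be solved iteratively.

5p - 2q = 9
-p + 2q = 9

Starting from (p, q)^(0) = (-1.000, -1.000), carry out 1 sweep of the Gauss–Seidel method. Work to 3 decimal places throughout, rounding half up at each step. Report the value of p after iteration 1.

Iteration 1:
  p = (9 - (-2)·-1.000) / (5) = 1.400
  q = (9 - (-1)·1.400) / (2) = 5.200

1.400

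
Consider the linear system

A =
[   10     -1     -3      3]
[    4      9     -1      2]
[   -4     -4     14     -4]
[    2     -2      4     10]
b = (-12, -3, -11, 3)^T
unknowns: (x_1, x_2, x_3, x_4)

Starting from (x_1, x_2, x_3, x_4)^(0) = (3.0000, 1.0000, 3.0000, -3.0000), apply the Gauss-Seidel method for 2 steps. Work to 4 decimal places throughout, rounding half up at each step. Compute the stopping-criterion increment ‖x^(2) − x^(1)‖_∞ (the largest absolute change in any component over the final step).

Iteration 1:
  x_1 = (-12 - (-1)·1.0000 - (-3)·3.0000 - (3)·-3.0000) / (10) = 0.7000
  x_2 = (-3 - (4)·0.7000 - (-1)·3.0000 - (2)·-3.0000) / (9) = 0.3556
  x_3 = (-11 - (-4)·0.7000 - (-4)·0.3556 - (-4)·-3.0000) / (14) = -1.3413
  x_4 = (3 - (2)·0.7000 - (-2)·0.3556 - (4)·-1.3413) / (10) = 0.7676
Iteration 2:
  x_1 = (-12 - (-1)·0.3556 - (-3)·-1.3413 - (3)·0.7676) / (10) = -1.7971
  x_2 = (-3 - (4)·-1.7971 - (-1)·-1.3413 - (2)·0.7676) / (9) = 0.1458
  x_3 = (-11 - (-4)·-1.7971 - (-4)·0.1458 - (-4)·0.7676) / (14) = -1.0382
  x_4 = (3 - (2)·-1.7971 - (-2)·0.1458 - (4)·-1.0382) / (10) = 1.1039
Change: (-2.4971, -0.2098, 0.3031, 0.3363) → max |·| = 2.4971

2.4971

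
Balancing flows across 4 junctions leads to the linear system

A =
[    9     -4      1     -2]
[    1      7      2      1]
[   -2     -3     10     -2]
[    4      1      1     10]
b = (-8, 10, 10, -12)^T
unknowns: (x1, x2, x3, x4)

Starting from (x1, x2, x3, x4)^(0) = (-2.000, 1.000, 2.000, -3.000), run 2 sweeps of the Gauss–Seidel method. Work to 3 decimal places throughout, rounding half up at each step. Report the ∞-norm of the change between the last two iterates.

Iteration 1:
  x1 = (-8 - (-4)·1.000 - (1)·2.000 - (-2)·-3.000) / (9) = -1.333
  x2 = (10 - (1)·-1.333 - (2)·2.000 - (1)·-3.000) / (7) = 1.476
  x3 = (10 - (-2)·-1.333 - (-3)·1.476 - (-2)·-3.000) / (10) = 0.576
  x4 = (-12 - (4)·-1.333 - (1)·1.476 - (1)·0.576) / (10) = -0.872
Iteration 2:
  x1 = (-8 - (-4)·1.476 - (1)·0.576 - (-2)·-0.872) / (9) = -0.491
  x2 = (10 - (1)·-0.491 - (2)·0.576 - (1)·-0.872) / (7) = 1.459
  x3 = (10 - (-2)·-0.491 - (-3)·1.459 - (-2)·-0.872) / (10) = 1.165
  x4 = (-12 - (4)·-0.491 - (1)·1.459 - (1)·1.165) / (10) = -1.266
Change: (0.842, -0.017, 0.589, -0.394) → max |·| = 0.842

0.842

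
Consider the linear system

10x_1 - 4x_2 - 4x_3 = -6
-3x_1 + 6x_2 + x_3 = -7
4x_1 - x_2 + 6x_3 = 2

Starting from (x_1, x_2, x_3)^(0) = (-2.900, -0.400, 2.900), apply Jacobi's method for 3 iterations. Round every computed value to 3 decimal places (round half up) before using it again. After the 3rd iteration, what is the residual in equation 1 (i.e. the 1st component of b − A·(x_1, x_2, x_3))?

Iteration 1:
  x_1 = (-6 - (-4)·-0.400 - (-4)·2.900) / (10) = 0.400
  x_2 = (-7 - (-3)·-2.900 - (1)·2.900) / (6) = -3.100
  x_3 = (2 - (4)·-2.900 - (-1)·-0.400) / (6) = 2.200
Iteration 2:
  x_1 = (-6 - (-4)·-3.100 - (-4)·2.200) / (10) = -0.960
  x_2 = (-7 - (-3)·0.400 - (1)·2.200) / (6) = -1.333
  x_3 = (2 - (4)·0.400 - (-1)·-3.100) / (6) = -0.450
Iteration 3:
  x_1 = (-6 - (-4)·-1.333 - (-4)·-0.450) / (10) = -1.313
  x_2 = (-7 - (-3)·-0.960 - (1)·-0.450) / (6) = -1.572
  x_3 = (2 - (4)·-0.960 - (-1)·-1.333) / (6) = 0.751
Residual b − A·x = (3.846, -2.258, 1.174)

3.846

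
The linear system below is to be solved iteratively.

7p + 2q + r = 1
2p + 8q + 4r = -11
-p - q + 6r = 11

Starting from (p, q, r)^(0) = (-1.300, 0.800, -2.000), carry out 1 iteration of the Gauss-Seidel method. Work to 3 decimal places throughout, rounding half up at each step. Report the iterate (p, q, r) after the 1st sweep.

(0.200, -0.425, 1.796)

Iteration 1:
  p = (1 - (2)·0.800 - (1)·-2.000) / (7) = 0.200
  q = (-11 - (2)·0.200 - (4)·-2.000) / (8) = -0.425
  r = (11 - (-1)·0.200 - (-1)·-0.425) / (6) = 1.796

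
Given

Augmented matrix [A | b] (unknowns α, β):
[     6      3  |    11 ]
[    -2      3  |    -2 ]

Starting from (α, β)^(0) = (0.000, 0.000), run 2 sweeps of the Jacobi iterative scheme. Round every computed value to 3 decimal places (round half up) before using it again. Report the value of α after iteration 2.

2.167

Iteration 1:
  α = (11 - (3)·0.000) / (6) = 1.833
  β = (-2 - (-2)·0.000) / (3) = -0.667
Iteration 2:
  α = (11 - (3)·-0.667) / (6) = 2.167
  β = (-2 - (-2)·1.833) / (3) = 0.555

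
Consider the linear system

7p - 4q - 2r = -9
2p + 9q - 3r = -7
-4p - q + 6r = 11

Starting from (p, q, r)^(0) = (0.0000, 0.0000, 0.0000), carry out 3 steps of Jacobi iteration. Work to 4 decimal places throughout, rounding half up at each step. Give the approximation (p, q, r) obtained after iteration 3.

(-0.9758, -0.2275, 1.0489)

Iteration 1:
  p = (-9 - (-4)·0.0000 - (-2)·0.0000) / (7) = -1.2857
  q = (-7 - (2)·0.0000 - (-3)·0.0000) / (9) = -0.7778
  r = (11 - (-4)·0.0000 - (-1)·0.0000) / (6) = 1.8333
Iteration 2:
  p = (-9 - (-4)·-0.7778 - (-2)·1.8333) / (7) = -1.2064
  q = (-7 - (2)·-1.2857 - (-3)·1.8333) / (9) = 0.1190
  r = (11 - (-4)·-1.2857 - (-1)·-0.7778) / (6) = 0.8466
Iteration 3:
  p = (-9 - (-4)·0.1190 - (-2)·0.8466) / (7) = -0.9758
  q = (-7 - (2)·-1.2064 - (-3)·0.8466) / (9) = -0.2275
  r = (11 - (-4)·-1.2064 - (-1)·0.1190) / (6) = 1.0489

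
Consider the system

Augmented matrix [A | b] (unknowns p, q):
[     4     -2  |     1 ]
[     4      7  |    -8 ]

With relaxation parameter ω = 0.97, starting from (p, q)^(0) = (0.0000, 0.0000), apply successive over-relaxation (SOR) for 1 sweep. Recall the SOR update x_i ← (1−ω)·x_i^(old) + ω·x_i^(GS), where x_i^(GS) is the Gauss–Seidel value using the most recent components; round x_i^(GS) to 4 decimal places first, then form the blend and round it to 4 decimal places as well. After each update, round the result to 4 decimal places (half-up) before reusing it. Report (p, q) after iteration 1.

(0.2425, -1.2430)

Iteration 1:
  p: GS value = (1 - (-2)·0.0000) / (4) = 0.2500;  p ← (1−ω)·0.0000 + ω·0.2500 = 0.2425
  q: GS value = (-8 - (4)·0.2425) / (7) = -1.2814;  q ← (1−ω)·0.0000 + ω·-1.2814 = -1.2430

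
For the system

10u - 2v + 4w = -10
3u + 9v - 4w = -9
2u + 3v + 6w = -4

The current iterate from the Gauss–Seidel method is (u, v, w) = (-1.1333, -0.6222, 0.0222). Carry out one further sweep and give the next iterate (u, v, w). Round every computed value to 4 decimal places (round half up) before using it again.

(-1.1333, -0.6124, 0.0173)

One sweep:
  u = (-10 - (-2)·-0.6222 - (4)·0.0222) / (10) = -1.1333
  v = (-9 - (3)·-1.1333 - (-4)·0.0222) / (9) = -0.6124
  w = (-4 - (2)·-1.1333 - (3)·-0.6124) / (6) = 0.0173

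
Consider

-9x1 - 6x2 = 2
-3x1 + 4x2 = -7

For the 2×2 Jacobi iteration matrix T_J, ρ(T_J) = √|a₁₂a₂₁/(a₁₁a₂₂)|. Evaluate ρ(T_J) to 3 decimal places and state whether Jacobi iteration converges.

a₁₂a₂₁/(a₁₁a₂₂) = (-6)·(-3) / ((-9)·(4)) = -0.500000
ρ = √|-0.500000| = √0.500000 = 0.707
ρ < 1, so Jacobi converges

0.707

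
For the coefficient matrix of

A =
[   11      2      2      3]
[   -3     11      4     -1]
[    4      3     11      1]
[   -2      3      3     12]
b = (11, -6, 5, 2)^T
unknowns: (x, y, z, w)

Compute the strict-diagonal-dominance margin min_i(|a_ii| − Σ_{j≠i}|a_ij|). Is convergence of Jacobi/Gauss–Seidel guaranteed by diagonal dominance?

3

row 1: |11| − (2+2+3) = 4
row 2: |11| − (3+4+1) = 3
row 3: |11| − (4+3+1) = 3
row 4: |12| − (2+3+3) = 4
minimum over rows = 3 → strictly diagonally dominant (convergence guaranteed)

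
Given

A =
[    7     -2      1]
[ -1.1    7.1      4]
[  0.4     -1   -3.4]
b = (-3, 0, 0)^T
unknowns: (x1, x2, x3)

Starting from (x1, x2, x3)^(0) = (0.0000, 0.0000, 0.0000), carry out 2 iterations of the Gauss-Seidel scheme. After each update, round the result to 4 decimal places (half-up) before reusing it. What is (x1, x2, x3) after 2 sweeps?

(-0.4431, -0.0512, -0.0371)

Iteration 1:
  x1 = (-3 - (-2)·0.0000 - (1)·0.0000) / (7) = -0.4286
  x2 = (0 - (-1.1)·-0.4286 - (4)·0.0000) / (7.1) = -0.0664
  x3 = (0 - (0.4)·-0.4286 - (-1)·-0.0664) / (-3.4) = -0.0309
Iteration 2:
  x1 = (-3 - (-2)·-0.0664 - (1)·-0.0309) / (7) = -0.4431
  x2 = (0 - (-1.1)·-0.4431 - (4)·-0.0309) / (7.1) = -0.0512
  x3 = (0 - (0.4)·-0.4431 - (-1)·-0.0512) / (-3.4) = -0.0371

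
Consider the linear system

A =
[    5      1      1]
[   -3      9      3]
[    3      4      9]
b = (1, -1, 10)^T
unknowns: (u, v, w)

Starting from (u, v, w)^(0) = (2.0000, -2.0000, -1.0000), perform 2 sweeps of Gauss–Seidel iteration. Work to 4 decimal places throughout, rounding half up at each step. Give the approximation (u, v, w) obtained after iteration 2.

(-0.0232, -0.3279, 1.2646)

Iteration 1:
  u = (1 - (1)·-2.0000 - (1)·-1.0000) / (5) = 0.8000
  v = (-1 - (-3)·0.8000 - (3)·-1.0000) / (9) = 0.4889
  w = (10 - (3)·0.8000 - (4)·0.4889) / (9) = 0.6272
Iteration 2:
  u = (1 - (1)·0.4889 - (1)·0.6272) / (5) = -0.0232
  v = (-1 - (-3)·-0.0232 - (3)·0.6272) / (9) = -0.3279
  w = (10 - (3)·-0.0232 - (4)·-0.3279) / (9) = 1.2646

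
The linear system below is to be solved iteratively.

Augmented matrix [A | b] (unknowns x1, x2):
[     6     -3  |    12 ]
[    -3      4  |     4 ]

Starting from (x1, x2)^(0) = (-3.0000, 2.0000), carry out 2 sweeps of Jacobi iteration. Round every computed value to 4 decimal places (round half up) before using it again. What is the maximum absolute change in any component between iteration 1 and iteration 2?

4.5000

Iteration 1:
  x1 = (12 - (-3)·2.0000) / (6) = 3.0000
  x2 = (4 - (-3)·-3.0000) / (4) = -1.2500
Iteration 2:
  x1 = (12 - (-3)·-1.2500) / (6) = 1.3750
  x2 = (4 - (-3)·3.0000) / (4) = 3.2500
Change: (-1.6250, 4.5000) → max |·| = 4.5000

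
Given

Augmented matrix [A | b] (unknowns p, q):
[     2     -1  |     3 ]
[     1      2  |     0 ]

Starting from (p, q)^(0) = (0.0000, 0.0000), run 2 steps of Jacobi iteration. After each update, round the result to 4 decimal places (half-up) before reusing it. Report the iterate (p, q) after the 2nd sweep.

(1.5000, -0.7500)

Iteration 1:
  p = (3 - (-1)·0.0000) / (2) = 1.5000
  q = (0 - (1)·0.0000) / (2) = 0.0000
Iteration 2:
  p = (3 - (-1)·0.0000) / (2) = 1.5000
  q = (0 - (1)·1.5000) / (2) = -0.7500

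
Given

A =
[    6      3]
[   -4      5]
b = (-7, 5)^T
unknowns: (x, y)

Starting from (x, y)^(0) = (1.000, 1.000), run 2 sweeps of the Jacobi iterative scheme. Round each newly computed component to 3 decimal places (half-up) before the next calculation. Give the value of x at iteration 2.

Iteration 1:
  x = (-7 - (3)·1.000) / (6) = -1.667
  y = (5 - (-4)·1.000) / (5) = 1.800
Iteration 2:
  x = (-7 - (3)·1.800) / (6) = -2.067
  y = (5 - (-4)·-1.667) / (5) = -0.334

-2.067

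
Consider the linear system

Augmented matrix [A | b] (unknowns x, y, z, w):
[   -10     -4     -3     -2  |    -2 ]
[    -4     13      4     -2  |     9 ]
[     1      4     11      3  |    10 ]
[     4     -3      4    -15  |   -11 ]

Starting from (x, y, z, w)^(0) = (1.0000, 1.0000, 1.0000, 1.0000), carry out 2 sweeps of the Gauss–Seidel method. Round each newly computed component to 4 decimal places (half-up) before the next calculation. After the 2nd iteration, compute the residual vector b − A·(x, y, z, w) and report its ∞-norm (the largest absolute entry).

Iteration 1:
  x = (-2 - (-4)·1.0000 - (-3)·1.0000 - (-2)·1.0000) / (-10) = -0.7000
  y = (9 - (-4)·-0.7000 - (4)·1.0000 - (-2)·1.0000) / (13) = 0.3231
  z = (10 - (1)·-0.7000 - (4)·0.3231 - (3)·1.0000) / (11) = 0.5825
  w = (-11 - (4)·-0.7000 - (-3)·0.3231 - (4)·0.5825) / (-15) = 0.6374
Iteration 2:
  x = (-2 - (-4)·0.3231 - (-3)·0.5825 - (-2)·0.6374) / (-10) = -0.2315
  y = (9 - (-4)·-0.2315 - (4)·0.5825 - (-2)·0.6374) / (13) = 0.5399
  z = (10 - (1)·-0.2315 - (4)·0.5399 - (3)·0.6374) / (11) = 0.5600
  w = (-11 - (4)·-0.2315 - (-3)·0.5399 - (4)·0.5600) / (-15) = 0.7130
Residual b − A·x = (0.9506, 0.2413, -0.2271, 0.0007); ∞-norm = 0.9506

0.9506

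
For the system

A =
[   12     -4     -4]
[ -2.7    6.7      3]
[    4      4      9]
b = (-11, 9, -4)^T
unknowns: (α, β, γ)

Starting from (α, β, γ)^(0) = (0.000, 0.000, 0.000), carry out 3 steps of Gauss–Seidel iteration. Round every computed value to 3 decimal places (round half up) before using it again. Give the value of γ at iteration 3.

Iteration 1:
  α = (-11 - (-4)·0.000 - (-4)·0.000) / (12) = -0.917
  β = (9 - (-2.7)·-0.917 - (3)·0.000) / (6.7) = 0.974
  γ = (-4 - (4)·-0.917 - (4)·0.974) / (9) = -0.470
Iteration 2:
  α = (-11 - (-4)·0.974 - (-4)·-0.470) / (12) = -0.749
  β = (9 - (-2.7)·-0.749 - (3)·-0.470) / (6.7) = 1.252
  γ = (-4 - (4)·-0.749 - (4)·1.252) / (9) = -0.668
Iteration 3:
  α = (-11 - (-4)·1.252 - (-4)·-0.668) / (12) = -0.722
  β = (9 - (-2.7)·-0.722 - (3)·-0.668) / (6.7) = 1.351
  γ = (-4 - (4)·-0.722 - (4)·1.351) / (9) = -0.724

-0.724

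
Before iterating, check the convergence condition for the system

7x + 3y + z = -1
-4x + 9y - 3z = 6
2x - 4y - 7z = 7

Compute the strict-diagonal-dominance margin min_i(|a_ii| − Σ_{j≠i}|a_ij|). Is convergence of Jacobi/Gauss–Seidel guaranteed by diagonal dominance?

1

row 1: |7| − (3+1) = 3
row 2: |9| − (4+3) = 2
row 3: |-7| − (2+4) = 1
minimum over rows = 1 → strictly diagonally dominant (convergence guaranteed)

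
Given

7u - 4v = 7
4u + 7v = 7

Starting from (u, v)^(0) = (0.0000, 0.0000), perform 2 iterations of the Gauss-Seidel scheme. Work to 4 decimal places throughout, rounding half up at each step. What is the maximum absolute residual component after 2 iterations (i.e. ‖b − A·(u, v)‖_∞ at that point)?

Iteration 1:
  u = (7 - (-4)·0.0000) / (7) = 1.0000
  v = (7 - (4)·1.0000) / (7) = 0.4286
Iteration 2:
  u = (7 - (-4)·0.4286) / (7) = 1.2449
  v = (7 - (4)·1.2449) / (7) = 0.2886
Residual b − A·x = (-0.5599, 0.0002); ∞-norm = 0.5599

0.5599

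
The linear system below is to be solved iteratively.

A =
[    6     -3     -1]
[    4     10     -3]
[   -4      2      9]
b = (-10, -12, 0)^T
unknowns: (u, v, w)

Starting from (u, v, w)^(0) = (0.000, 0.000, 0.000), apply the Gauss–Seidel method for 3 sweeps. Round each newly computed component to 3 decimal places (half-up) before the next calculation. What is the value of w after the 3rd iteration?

-0.792

Iteration 1:
  u = (-10 - (-3)·0.000 - (-1)·0.000) / (6) = -1.667
  v = (-12 - (4)·-1.667 - (-3)·0.000) / (10) = -0.533
  w = (0 - (-4)·-1.667 - (2)·-0.533) / (9) = -0.622
Iteration 2:
  u = (-10 - (-3)·-0.533 - (-1)·-0.622) / (6) = -2.037
  v = (-12 - (4)·-2.037 - (-3)·-0.622) / (10) = -0.572
  w = (0 - (-4)·-2.037 - (2)·-0.572) / (9) = -0.778
Iteration 3:
  u = (-10 - (-3)·-0.572 - (-1)·-0.778) / (6) = -2.082
  v = (-12 - (4)·-2.082 - (-3)·-0.778) / (10) = -0.601
  w = (0 - (-4)·-2.082 - (2)·-0.601) / (9) = -0.792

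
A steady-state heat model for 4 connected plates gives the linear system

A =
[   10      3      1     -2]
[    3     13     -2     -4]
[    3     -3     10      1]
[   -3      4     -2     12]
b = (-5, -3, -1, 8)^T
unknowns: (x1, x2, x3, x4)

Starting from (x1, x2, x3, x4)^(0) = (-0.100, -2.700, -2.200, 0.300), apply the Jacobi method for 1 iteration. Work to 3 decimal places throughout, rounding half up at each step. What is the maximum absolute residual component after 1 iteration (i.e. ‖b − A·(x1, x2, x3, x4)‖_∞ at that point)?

Iteration 1:
  x1 = (-5 - (3)·-2.700 - (1)·-2.200 - (-2)·0.300) / (10) = 0.590
  x2 = (-3 - (3)·-0.100 - (-2)·-2.200 - (-4)·0.300) / (13) = -0.454
  x3 = (-1 - (3)·-0.100 - (-3)·-2.700 - (1)·0.300) / (10) = -0.910
  x4 = (8 - (-3)·-0.100 - (4)·-2.700 - (-2)·-2.200) / (12) = 1.175
Residual b − A·x = (-6.278, 4.012, 3.793, -4.334); ∞-norm = 6.278

6.278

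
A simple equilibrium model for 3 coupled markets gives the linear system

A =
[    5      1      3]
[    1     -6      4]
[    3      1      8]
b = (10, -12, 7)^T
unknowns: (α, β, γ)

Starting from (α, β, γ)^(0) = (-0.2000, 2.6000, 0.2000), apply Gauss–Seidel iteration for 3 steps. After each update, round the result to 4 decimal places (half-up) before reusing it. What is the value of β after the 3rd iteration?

2.2744

Iteration 1:
  α = (10 - (1)·2.6000 - (3)·0.2000) / (5) = 1.3600
  β = (-12 - (1)·1.3600 - (4)·0.2000) / (-6) = 2.3600
  γ = (7 - (3)·1.3600 - (1)·2.3600) / (8) = 0.0700
Iteration 2:
  α = (10 - (1)·2.3600 - (3)·0.0700) / (5) = 1.4860
  β = (-12 - (1)·1.4860 - (4)·0.0700) / (-6) = 2.2943
  γ = (7 - (3)·1.4860 - (1)·2.2943) / (8) = 0.0310
Iteration 3:
  α = (10 - (1)·2.2943 - (3)·0.0310) / (5) = 1.5225
  β = (-12 - (1)·1.5225 - (4)·0.0310) / (-6) = 2.2744
  γ = (7 - (3)·1.5225 - (1)·2.2744) / (8) = 0.0198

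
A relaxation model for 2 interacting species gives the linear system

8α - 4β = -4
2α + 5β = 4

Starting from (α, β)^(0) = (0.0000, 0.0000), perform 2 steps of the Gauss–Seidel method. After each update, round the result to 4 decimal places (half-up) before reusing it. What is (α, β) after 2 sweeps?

Iteration 1:
  α = (-4 - (-4)·0.0000) / (8) = -0.5000
  β = (4 - (2)·-0.5000) / (5) = 1.0000
Iteration 2:
  α = (-4 - (-4)·1.0000) / (8) = 0.0000
  β = (4 - (2)·0.0000) / (5) = 0.8000

(0.0000, 0.8000)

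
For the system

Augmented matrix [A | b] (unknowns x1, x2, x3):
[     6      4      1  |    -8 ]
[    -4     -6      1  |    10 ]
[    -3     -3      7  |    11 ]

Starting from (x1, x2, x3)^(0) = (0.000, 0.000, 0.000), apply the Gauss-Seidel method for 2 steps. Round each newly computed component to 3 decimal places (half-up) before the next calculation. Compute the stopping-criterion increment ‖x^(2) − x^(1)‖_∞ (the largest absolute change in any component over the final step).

Iteration 1:
  x1 = (-8 - (4)·0.000 - (1)·0.000) / (6) = -1.333
  x2 = (10 - (-4)·-1.333 - (1)·0.000) / (-6) = -0.778
  x3 = (11 - (-3)·-1.333 - (-3)·-0.778) / (7) = 0.667
Iteration 2:
  x1 = (-8 - (4)·-0.778 - (1)·0.667) / (6) = -0.926
  x2 = (10 - (-4)·-0.926 - (1)·0.667) / (-6) = -0.938
  x3 = (11 - (-3)·-0.926 - (-3)·-0.938) / (7) = 0.773
Change: (0.407, -0.160, 0.106) → max |·| = 0.407

0.407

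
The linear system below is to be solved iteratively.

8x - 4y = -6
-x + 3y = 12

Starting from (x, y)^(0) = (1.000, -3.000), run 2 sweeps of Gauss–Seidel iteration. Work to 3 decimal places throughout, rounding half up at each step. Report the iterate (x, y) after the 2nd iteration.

Iteration 1:
  x = (-6 - (-4)·-3.000) / (8) = -2.250
  y = (12 - (-1)·-2.250) / (3) = 3.250
Iteration 2:
  x = (-6 - (-4)·3.250) / (8) = 0.875
  y = (12 - (-1)·0.875) / (3) = 4.292

(0.875, 4.292)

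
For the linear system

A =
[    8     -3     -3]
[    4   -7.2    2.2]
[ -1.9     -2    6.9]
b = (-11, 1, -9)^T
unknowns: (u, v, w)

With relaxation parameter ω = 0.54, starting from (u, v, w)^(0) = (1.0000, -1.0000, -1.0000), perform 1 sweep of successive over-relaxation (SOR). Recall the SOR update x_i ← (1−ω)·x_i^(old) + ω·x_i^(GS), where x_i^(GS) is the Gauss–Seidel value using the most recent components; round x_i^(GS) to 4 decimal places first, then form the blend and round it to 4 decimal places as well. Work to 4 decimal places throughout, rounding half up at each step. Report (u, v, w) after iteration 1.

Iteration 1:
  u: GS value = (-11 - (-3)·-1.0000 - (-3)·-1.0000) / (8) = -2.1250;  u ← (1−ω)·1.0000 + ω·-2.1250 = -0.6875
  v: GS value = (1 - (4)·-0.6875 - (2.2)·-1.0000) / (-7.2) = -0.8264;  v ← (1−ω)·-1.0000 + ω·-0.8264 = -0.9063
  w: GS value = (-9 - (-1.9)·-0.6875 - (-2)·-0.9063) / (6.9) = -1.7564;  w ← (1−ω)·-1.0000 + ω·-1.7564 = -1.4085

(-0.6875, -0.9063, -1.4085)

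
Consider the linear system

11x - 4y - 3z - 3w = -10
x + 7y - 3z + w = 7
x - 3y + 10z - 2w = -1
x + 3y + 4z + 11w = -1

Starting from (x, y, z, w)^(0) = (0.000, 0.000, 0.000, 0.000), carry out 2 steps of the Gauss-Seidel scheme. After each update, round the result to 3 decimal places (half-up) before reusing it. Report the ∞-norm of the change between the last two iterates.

Iteration 1:
  x = (-10 - (-4)·0.000 - (-3)·0.000 - (-3)·0.000) / (11) = -0.909
  y = (7 - (1)·-0.909 - (-3)·0.000 - (1)·0.000) / (7) = 1.130
  z = (-1 - (1)·-0.909 - (-3)·1.130 - (-2)·0.000) / (10) = 0.330
  w = (-1 - (1)·-0.909 - (3)·1.130 - (4)·0.330) / (11) = -0.436
Iteration 2:
  x = (-10 - (-4)·1.130 - (-3)·0.330 - (-3)·-0.436) / (11) = -0.527
  y = (7 - (1)·-0.527 - (-3)·0.330 - (1)·-0.436) / (7) = 1.279
  z = (-1 - (1)·-0.527 - (-3)·1.279 - (-2)·-0.436) / (10) = 0.249
  w = (-1 - (1)·-0.527 - (3)·1.279 - (4)·0.249) / (11) = -0.482
Change: (0.382, 0.149, -0.081, -0.046) → max |·| = 0.382

0.382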